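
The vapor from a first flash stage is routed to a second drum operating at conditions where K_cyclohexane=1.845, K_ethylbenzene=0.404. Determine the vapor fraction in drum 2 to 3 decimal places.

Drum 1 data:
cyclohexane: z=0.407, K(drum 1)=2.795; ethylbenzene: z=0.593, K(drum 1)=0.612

V/F (drum 2) = 0.238

Drum 1:
Let ψ₁ = V/F and solve Σ zᵢ(Kᵢ−1)/(1+ψ₁(Kᵢ−1)) = 0.
g(0) = ΣzᵢKᵢ − 1 = 0.500 and g(1) = 1 − Σzᵢ/Kᵢ = -0.115, so a root lies in (0, 1).
Binary case is linear: z₁(K₁−1)(1+ψ₁(K₂−1)) + z₂(K₂−1)(1+ψ₁(K₁−1)) = 0
⇒ ψ₁ = [z₁(K₁−1)+z₂(K₂−1)] / [−(K₁−1)(K₂−1)] = 0.5005/0.6965 = 0.719
Drum-1 compositions:
  cyclohexane: x = 0.178, y = 0.497
  ethylbenzene: x = 0.822, y = 0.503
Drum-2 feed = drum-1 vapor: z₂ = (0.4968, 0.5032).
Drum 2:
Rachford–Rice: g(ψ₂) = Σ zᵢ(Kᵢ−1)/(1+ψ₂(Kᵢ−1)) = 0.
g(0) = ΣzᵢKᵢ − 1 = 0.120 and g(1) = 1 − Σzᵢ/Kᵢ = -0.515, so a root lies in (0, 1).
Binary case is linear: z₁(K₁−1)(1+ψ₂(K₂−1)) + z₂(K₂−1)(1+ψ₂(K₁−1)) = 0
⇒ ψ₂ = [z₁(K₁−1)+z₂(K₂−1)] / [−(K₁−1)(K₂−1)] = 0.1199/0.5036 = 0.238
  cyclohexane: x = 0.414, y = 0.763
  ethylbenzene: x = 0.586, y = 0.237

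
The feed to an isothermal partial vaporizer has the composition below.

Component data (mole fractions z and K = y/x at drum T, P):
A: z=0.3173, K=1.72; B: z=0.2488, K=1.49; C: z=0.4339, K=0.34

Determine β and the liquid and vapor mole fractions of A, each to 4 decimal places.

β = 0.1546, x_A = 0.2855, y_A = 0.4911

Let β = V/F and solve Σ zᵢ(Kᵢ−1)/(1+β(Kᵢ−1)) = 0.
Feasibility: ΣzᵢKᵢ = 1.0640, Σzᵢ/Kᵢ = 1.6276 — both > 1, two phases present.
Newton iteration, β⁰ = 0.5:
  β = 0.5000: g = -0.16152, g' = -0.5485 → β = 0.2055
  β = 0.2055: g = -0.02155, g' = -0.4271 → β = 0.1551
  β = 0.1551: g = -0.00021, g' = -0.4193 → β = 0.1546
Converged at β = 0.1546.
Compositions from xᵢ = zᵢ/(1+β(Kᵢ−1)), yᵢ = Kᵢxᵢ:
  A: x = 0.2855, y = 0.4911
  B: x = 0.2313, y = 0.3446
  C: x = 0.4832, y = 0.1643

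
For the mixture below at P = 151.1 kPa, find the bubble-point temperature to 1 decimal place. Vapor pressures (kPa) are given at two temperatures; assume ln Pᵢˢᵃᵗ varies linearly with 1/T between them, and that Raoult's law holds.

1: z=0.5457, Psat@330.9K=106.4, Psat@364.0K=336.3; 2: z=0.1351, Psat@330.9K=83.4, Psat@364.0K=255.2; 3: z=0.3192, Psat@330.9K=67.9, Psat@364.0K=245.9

T = 344.4 K

Bubble-point temperature: ΣzᵢPᵢˢᵃᵗ(T) = P. Interpolate ln Pᵢˢᵃᵗ = aᵢ + bᵢ/T.
  T = 330.9 K: ΣzᵢPᵢˢᵃᵗ = 91.00 kPa
  T = 364.0 K: ΣzᵢPᵢˢᵃᵗ = 296.49 kPa
  T = 347.4 K: ΣzᵢPᵢˢᵃᵗ = 168.56 kPa
  T = 339.1 K: ΣzᵢPᵢˢᵃᵗ = 124.54 kPa
  T = 343.2 K: ΣzᵢPᵢˢᵃᵗ = 144.88 kPa
  T = 345.3 K: ΣzᵢPᵢˢᵃᵗ = 156.35 kPa
  T = 344.2 K: ΣzᵢPᵢˢᵃᵗ = 150.25 kPa
Interpolating between 344.2 K and 345.3 K gives T ≈ 344.4 K.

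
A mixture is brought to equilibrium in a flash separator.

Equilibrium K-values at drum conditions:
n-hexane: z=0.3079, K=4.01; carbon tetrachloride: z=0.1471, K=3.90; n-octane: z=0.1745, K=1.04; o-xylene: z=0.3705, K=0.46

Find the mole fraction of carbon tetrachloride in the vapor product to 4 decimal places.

y_carbon tetrachloride = 0.1616

Rachford–Rice: g(V/F) = Σ zᵢ(Kᵢ−1)/(1+V/F(Kᵢ−1)) = 0.
Check two-phase: ΣzᵢKᵢ = 2.1603 > 1 and Σzᵢ/Kᵢ = 1.0877 > 1, so g(0) = 1.1603 > 0 and g(1) = -0.0877 < 0.
Newton–Raphson from V/F = 0.61:
  V/F = 0.6100: g = 0.18931, g' = -0.7487 → V/F = 0.8629
  V/F = 0.8629: g = 0.01157, g' = -0.6955 → V/F = 0.8795
  V/F = 0.8795: g = -0.00004, g' = -0.7000 → V/F = 0.8794
Converged at V/F = 0.8794.
Compositions from xᵢ = zᵢ/(1+V/F(Kᵢ−1)), yᵢ = Kᵢxᵢ:
  n-hexane: x = 0.0844, y = 0.3385
  carbon tetrachloride: x = 0.0414, y = 0.1616
  n-octane: x = 0.1686, y = 0.1753
  o-xylene: x = 0.7056, y = 0.3246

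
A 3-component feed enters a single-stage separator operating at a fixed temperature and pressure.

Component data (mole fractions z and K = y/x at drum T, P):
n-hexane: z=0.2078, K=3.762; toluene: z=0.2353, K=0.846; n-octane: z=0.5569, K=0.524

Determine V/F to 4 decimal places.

V/F = 0.2513

Rachford–Rice: g(V/F) = Σ zᵢ(Kᵢ−1)/(1+V/F(Kᵢ−1)) = 0.
Check two-phase: ΣzᵢKᵢ = 1.2726 > 1 and Σzᵢ/Kᵢ = 1.3962 > 1, so g(0) = 0.2726 > 0 and g(1) = -0.3962 < 0.
Iterate (Newton) starting at V/F = 0.66:
  V/F = 0.6600: g = -0.22353, g' = -0.4741 → V/F = 0.1885
  V/F = 0.1885: g = 0.04889, g' = -0.8437 → V/F = 0.2465
  V/F = 0.2465: g = 0.00350, g' = -0.7292 → V/F = 0.2513
Converged at V/F = 0.2513.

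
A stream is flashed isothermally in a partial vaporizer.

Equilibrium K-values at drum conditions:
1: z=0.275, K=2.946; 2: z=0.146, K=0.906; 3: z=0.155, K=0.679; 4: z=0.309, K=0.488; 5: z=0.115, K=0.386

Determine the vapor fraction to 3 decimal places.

Let ψ = V/F and solve Σ zᵢ(Kᵢ−1)/(1+ψ(Kᵢ−1)) = 0.
Feasibility: ΣzᵢKᵢ = 1.243, Σzᵢ/Kᵢ = 1.414 — both > 1, two phases present.
Newton iteration, ψ⁰ = 0.69:
  ψ = 0.690: g = -0.2173, g' = -0.542 → ψ = 0.289
  ψ = 0.289: g = 0.0021, g' = -0.623 → ψ = 0.292
Converged at ψ = 0.292.

ψ = 0.292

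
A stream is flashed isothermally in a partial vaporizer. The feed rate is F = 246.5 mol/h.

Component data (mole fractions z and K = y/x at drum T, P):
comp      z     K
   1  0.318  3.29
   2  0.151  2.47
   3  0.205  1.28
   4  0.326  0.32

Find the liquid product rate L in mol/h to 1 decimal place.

Let ψ = V/F and solve Σ zᵢ(Kᵢ−1)/(1+ψ(Kᵢ−1)) = 0.
Feasibility: ΣzᵢKᵢ = 1.786, Σzᵢ/Kᵢ = 1.337 — both > 1, two phases present.
Iterate (Newton) starting at ψ = 0.5:
  ψ = 0.500: g = 0.1819, g' = -0.829 → ψ = 0.719
  ψ = 0.719: g = -0.0032, g' = -0.904 → ψ = 0.716
Converged at ψ = 0.716.
Then V = ψ·F = 0.7158·246.5 = 176.4 mol/h and L = F − V = 70.1 mol/h.

L = 70.1 mol/h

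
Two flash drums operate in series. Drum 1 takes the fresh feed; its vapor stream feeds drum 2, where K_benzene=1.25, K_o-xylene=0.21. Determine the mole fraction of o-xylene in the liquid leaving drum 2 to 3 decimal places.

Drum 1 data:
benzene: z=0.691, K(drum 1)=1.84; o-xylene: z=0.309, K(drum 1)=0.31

x_o-xylene (drum 2) = 0.240

Drum 1:
Material balance + equilibrium reduce to Σ zᵢ(Kᵢ−1)/(1+ψ₁(Kᵢ−1)) = 0.
g(0) = ΣzᵢKᵢ − 1 = 0.367 and g(1) = 1 − Σzᵢ/Kᵢ = -0.372, so a root lies in (0, 1).
Binary case is linear: z₁(K₁−1)(1+ψ₁(K₂−1)) + z₂(K₂−1)(1+ψ₁(K₁−1)) = 0
⇒ ψ₁ = [z₁(K₁−1)+z₂(K₂−1)] / [−(K₁−1)(K₂−1)] = 0.3672/0.5796 = 0.634
Drum-1 compositions:
  benzene: x = 0.451, y = 0.830
  o-xylene: x = 0.549, y = 0.170
Drum-2 feed = drum-1 vapor: z₂ = (0.8298, 0.1702).
Drum 2:
Iterate (Newton) starting at ψ₂ = 0.5:
  ψ₂ = 0.500: g = -0.0378, g' = -0.331 → ψ₂ = 0.386
  ψ₂ = 0.386: g = -0.0042, g' = -0.263 → ψ₂ = 0.370
Converged at ψ₂ = 0.370.
  benzene: x = 0.760, y = 0.950
  o-xylene: x = 0.240, y = 0.050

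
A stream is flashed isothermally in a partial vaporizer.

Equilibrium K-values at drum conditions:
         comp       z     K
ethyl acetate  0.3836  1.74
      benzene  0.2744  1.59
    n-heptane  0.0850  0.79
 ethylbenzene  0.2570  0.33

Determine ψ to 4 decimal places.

Rachford–Rice: g(ψ) = Σ zᵢ(Kᵢ−1)/(1+ψ(Kᵢ−1)) = 0.
Check two-phase: ΣzᵢKᵢ = 1.2557 > 1 and Σzᵢ/Kᵢ = 1.2794 > 1, so g(0) = 0.2557 > 0 and g(1) = -0.2794 < 0.
Newton–Raphson from ψ = 0.32:
  ψ = 0.3200: g = 0.12738, g' = -0.3961 → ψ = 0.6415
  ψ = 0.6415: g = -0.01270, g' = -0.5067 → ψ = 0.6165
  ψ = 0.6165: g = -0.00021, g' = -0.4902 → ψ = 0.6160
Converged at ψ = 0.6160.

ψ = 0.6160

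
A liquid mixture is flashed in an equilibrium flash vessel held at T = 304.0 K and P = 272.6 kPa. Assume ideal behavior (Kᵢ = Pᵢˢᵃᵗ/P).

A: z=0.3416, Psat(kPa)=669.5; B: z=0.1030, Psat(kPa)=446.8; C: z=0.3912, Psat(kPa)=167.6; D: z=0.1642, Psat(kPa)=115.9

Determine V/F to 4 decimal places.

Raoult's law: Kᵢ = Pᵢˢᵃᵗ/P = Pᵢˢᵃᵗ/272.6.
  K_A = 669.5/272.6 = 2.455979, K_B = 446.8/272.6 = 1.639032, K_C = 167.6/272.6 = 0.614820, K_D = 115.9/272.6 = 0.425165
Rachford–Rice: g(V/F) = Σ zᵢ(Kᵢ−1)/(1+V/F(Kᵢ−1)) = 0.
Check two-phase: ΣzᵢKᵢ = 1.3181 > 1 and Σzᵢ/Kᵢ = 1.2244 > 1, so g(0) = 0.3181 > 0 and g(1) = -0.2244 < 0.
Newton–Raphson from V/F = 0.5:
  V/F = 0.5000: g = 0.01863, g' = -0.4626 → V/F = 0.5403
  V/F = 0.5403: g = 0.00012, g' = -0.4568 → V/F = 0.5405
Converged at V/F = 0.5405.

V/F = 0.5405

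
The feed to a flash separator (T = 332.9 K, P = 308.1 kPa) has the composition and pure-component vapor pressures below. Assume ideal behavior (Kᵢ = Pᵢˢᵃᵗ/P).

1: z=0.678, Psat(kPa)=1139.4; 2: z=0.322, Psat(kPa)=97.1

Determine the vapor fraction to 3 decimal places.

Raoult's law: Kᵢ = Pᵢˢᵃᵗ/P = Pᵢˢᵃᵗ/308.1.
  K_1 = 1139.4/308.1 = 3.69815, K_2 = 97.1/308.1 = 0.31516
Newton iteration, ψ⁰ = 0.5:
  ψ = 0.500: g = 0.4434, g' = -1.244 → ψ = 0.857
  ψ = 0.857: g = 0.0191, g' = -1.334 → ψ = 0.871
Converged at ψ = 0.871.

ψ = 0.871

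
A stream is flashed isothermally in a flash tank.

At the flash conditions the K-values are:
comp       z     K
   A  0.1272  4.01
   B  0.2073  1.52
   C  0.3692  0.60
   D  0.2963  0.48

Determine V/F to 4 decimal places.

V/F = 0.2063

Material balance + equilibrium reduce to Σ zᵢ(Kᵢ−1)/(1+V/F(Kᵢ−1)) = 0.
g(0) = ΣzᵢKᵢ − 1 = 0.1889 and g(1) = 1 − Σzᵢ/Kᵢ = -0.4007, so a root lies in (0, 1).
Newton iteration, V/F⁰ = 0.5:
  V/F = 0.5000: g = -0.15442, g' = -0.4576 → V/F = 0.1625
  V/F = 0.1625: g = 0.03024, g' = -0.7305 → V/F = 0.2039
  V/F = 0.2039: g = 0.00155, g' = -0.6586 → V/F = 0.2063
Converged at V/F = 0.2063.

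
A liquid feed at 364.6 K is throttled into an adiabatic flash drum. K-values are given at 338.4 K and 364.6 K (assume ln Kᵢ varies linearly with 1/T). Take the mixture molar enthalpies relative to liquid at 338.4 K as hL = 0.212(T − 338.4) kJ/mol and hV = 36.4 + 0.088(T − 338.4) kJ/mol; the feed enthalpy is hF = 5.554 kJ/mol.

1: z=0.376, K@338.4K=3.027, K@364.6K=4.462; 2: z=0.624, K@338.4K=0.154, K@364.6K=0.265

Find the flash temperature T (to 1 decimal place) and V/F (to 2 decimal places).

T = 339.5 K, V/F = 0.15

Adiabatic flash: solve Rachford–Rice at each trial T, then check hF = ψ·hV(T) + (1−ψ)·hL(T).
  T = 338.4 K: K = (3.027, 0.154), RR gives ψ = 0.137, H_out = 4.972 kJ/mol
  T = 364.6 K: K = (4.462, 0.265), RR gives ψ = 0.331, H_out = 16.538 kJ/mol
  T = 351.5 K: K = (3.702, 0.204), RR gives ψ = 0.241, H_out = 11.174 kJ/mol
  T = 344.9 K: K = (3.351, 0.178), RR gives ψ = 0.192, H_out = 8.204 kJ/mol
  T = 341.6 K: K = (3.184, 0.165), RR gives ψ = 0.165, H_out = 6.610 kJ/mol
  T = 340.0 K: K = (3.105, 0.160), RR gives ψ = 0.151, H_out = 5.803 kJ/mol
Linear interpolation between T = 338.4 (H_out = 4.972) and T = 340.0 (H_out = 5.803) on hF = 5.554 gives T ≈ 339.5 K, at which ψ = 0.15.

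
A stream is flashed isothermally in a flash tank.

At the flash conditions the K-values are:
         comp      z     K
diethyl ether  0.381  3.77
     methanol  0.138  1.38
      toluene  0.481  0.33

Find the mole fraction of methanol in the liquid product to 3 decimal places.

Rachford–Rice: g(β) = Σ zᵢ(Kᵢ−1)/(1+β(Kᵢ−1)) = 0.
g(0) = ΣzᵢKᵢ − 1 = 0.786 and g(1) = 1 − Σzᵢ/Kᵢ = -0.659, so a root lies in (0, 1).
Newton iteration, β⁰ = 0.5:
  β = 0.500: g = 0.0020, g' = -1.016 → β = 0.502
Converged at β = 0.502.
Compositions from xᵢ = zᵢ/(1+β(Kᵢ−1)), yᵢ = Kᵢxᵢ:
  diethyl ether: x = 0.159, y = 0.601
  methanol: x = 0.116, y = 0.160
  toluene: x = 0.725, y = 0.239

x_methanol = 0.116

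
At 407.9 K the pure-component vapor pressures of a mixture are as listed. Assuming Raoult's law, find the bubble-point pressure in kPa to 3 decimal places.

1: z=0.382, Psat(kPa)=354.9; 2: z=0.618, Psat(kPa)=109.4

At the bubble point ψ → 0, so ΣzᵢKᵢ = 1 with Kᵢ = Pᵢˢᵃᵗ/P ⇒ P = ΣzᵢPᵢˢᵃᵗ.
P = 0.382·354.9 + 0.618·109.4 = 203.181 kPa

Pbub = 203.181 kPa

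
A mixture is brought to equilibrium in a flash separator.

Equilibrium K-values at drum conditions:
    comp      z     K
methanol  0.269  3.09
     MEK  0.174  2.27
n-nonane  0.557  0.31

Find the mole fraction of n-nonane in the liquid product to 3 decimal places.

Material balance + equilibrium reduce to Σ zᵢ(Kᵢ−1)/(1+V/F(Kᵢ−1)) = 0.
g(0) = ΣzᵢKᵢ − 1 = 0.399 and g(1) = 1 − Σzᵢ/Kᵢ = -0.960, so a root lies in (0, 1).
Iterate (Newton) starting at V/F = 0.43:
  V/F = 0.430: g = -0.1074, g' = -0.979 → V/F = 0.320
  V/F = 0.320: g = 0.0005, g' = -1.000 → V/F = 0.321
Converged at V/F = 0.321.
Compositions from xᵢ = zᵢ/(1+V/F(Kᵢ−1)), yᵢ = Kᵢxᵢ:
  methanol: x = 0.161, y = 0.498
  MEK: x = 0.124, y = 0.281
  n-nonane: x = 0.715, y = 0.222

x_n-nonane = 0.715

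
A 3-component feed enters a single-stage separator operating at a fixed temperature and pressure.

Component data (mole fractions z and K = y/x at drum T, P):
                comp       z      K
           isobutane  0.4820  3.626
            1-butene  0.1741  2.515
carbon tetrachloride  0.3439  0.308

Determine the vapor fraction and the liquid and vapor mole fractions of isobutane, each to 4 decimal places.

ψ = 0.7955, x_isobutane = 0.1560, y_isobutane = 0.5658

Iterate (Newton) starting at ψ = 0.5:
  ψ = 0.5000: g = 0.33342, g' = -1.1357 → ψ = 0.7936
  ψ = 0.7936: g = 0.00233, g' = -1.2421 → ψ = 0.7955
Converged at ψ = 0.7955.
Compositions from xᵢ = zᵢ/(1+ψ(Kᵢ−1)), yᵢ = Kᵢxᵢ:
  isobutane: x = 0.1560, y = 0.5658
  1-butene: x = 0.0790, y = 0.1986
  carbon tetrachloride: x = 0.7650, y = 0.2356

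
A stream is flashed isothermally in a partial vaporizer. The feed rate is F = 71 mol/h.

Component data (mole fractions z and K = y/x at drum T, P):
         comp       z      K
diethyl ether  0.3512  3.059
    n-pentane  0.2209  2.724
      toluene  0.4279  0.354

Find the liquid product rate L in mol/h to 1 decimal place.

Rachford–Rice: g(ψ) = Σ zᵢ(Kᵢ−1)/(1+ψ(Kᵢ−1)) = 0.
Check two-phase: ΣzᵢKᵢ = 1.8275 > 1 and Σzᵢ/Kᵢ = 1.4047 > 1, so g(0) = 0.8275 > 0 and g(1) = -0.4047 < 0.
Iterate (Newton) starting at ψ = 0.5:
  ψ = 0.5000: g = 0.15253, g' = -0.9405 → ψ = 0.6622
  ψ = 0.6622: g = 0.00072, g' = -0.9550 → ψ = 0.6629
Converged at ψ = 0.6629.
Then V = ψ·F = 0.6629·71 = 47.1 mol/h and L = F − V = 23.9 mol/h.

L = 23.9 mol/h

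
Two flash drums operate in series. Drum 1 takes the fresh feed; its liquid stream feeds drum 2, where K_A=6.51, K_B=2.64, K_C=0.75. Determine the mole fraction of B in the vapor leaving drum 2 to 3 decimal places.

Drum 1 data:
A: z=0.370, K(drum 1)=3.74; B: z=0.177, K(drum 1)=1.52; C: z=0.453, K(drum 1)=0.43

y_B (drum 2) = 0.152

Drum 1:
Material balance + equilibrium reduce to Σ zᵢ(Kᵢ−1)/(1+ψ₁(Kᵢ−1)) = 0.
Feasibility: ΣzᵢKᵢ = 1.848, Σzᵢ/Kᵢ = 1.269 — both > 1, two phases present.
Newton iteration, ψ₁⁰ = 0.5:
  ψ₁ = 0.500: g = 0.1397, g' = -0.813 → ψ₁ = 0.672
  ψ₁ = 0.672: g = 0.0066, g' = -0.757 → ψ₁ = 0.681
Converged at ψ₁ = 0.681.
Drum-1 compositions:
  A: x = 0.129, y = 0.483
  B: x = 0.131, y = 0.199
  C: x = 0.740, y = 0.318
Drum-2 feed = drum-1 liquid: z₂ = (0.1292, 0.1307, 0.7401).
Drum 2:
Let ψ₂ = V/F and solve Σ zᵢ(Kᵢ−1)/(1+ψ₂(Kᵢ−1)) = 0.
Feasibility: ΣzᵢKᵢ = 1.741, Σzᵢ/Kᵢ = 1.056 — both > 1, two phases present.
Newton iteration, ψ₂⁰ = 0.64:
  ψ₂ = 0.640: g = 0.0416, g' = -0.341 → ψ₂ = 0.762
  ψ₂ = 0.762: g = 0.0036, g' = -0.285 → ψ₂ = 0.775
Converged at ψ₂ = 0.775.
  A: x = 0.025, y = 0.160
  B: x = 0.058, y = 0.152
  C: x = 0.918, y = 0.688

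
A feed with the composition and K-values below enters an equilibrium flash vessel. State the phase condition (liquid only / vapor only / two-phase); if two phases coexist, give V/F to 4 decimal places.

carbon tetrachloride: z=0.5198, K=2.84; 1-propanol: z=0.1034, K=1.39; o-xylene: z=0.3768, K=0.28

two-phase, V/F = 0.6095

ΣzᵢKᵢ = 1.7255; Σzᵢ/Kᵢ = 1.6031.
Both exceed 1, so a two-phase solution exists.
Newton iteration, ψ⁰ = 0.5:
  ψ = 0.5000: g = 0.10799, g' = -0.9653 → ψ = 0.6119
  ψ = 0.6119: g = -0.00247, g' = -1.0238 → ψ = 0.6095
Converged at ψ = 0.6095.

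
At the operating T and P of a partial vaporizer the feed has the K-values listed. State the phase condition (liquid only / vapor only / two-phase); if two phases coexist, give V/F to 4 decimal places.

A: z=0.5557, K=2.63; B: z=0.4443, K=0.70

ΣzᵢKᵢ = 1.7725; Σzᵢ/Kᵢ = 0.8460.
Since Σzᵢ/Kᵢ < 1 the mixture is above its dew point — single vapor phase.

vapor only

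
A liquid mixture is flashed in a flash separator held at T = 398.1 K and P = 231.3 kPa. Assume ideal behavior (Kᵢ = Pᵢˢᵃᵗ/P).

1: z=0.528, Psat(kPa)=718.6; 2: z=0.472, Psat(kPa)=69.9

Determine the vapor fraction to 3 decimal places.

ψ = 0.533

Raoult's law: Kᵢ = Pᵢˢᵃᵗ/P = Pᵢˢᵃᵗ/231.3.
  K_1 = 718.6/231.3 = 3.10679, K_2 = 69.9/231.3 = 0.30220
Material balance + equilibrium reduce to Σ zᵢ(Kᵢ−1)/(1+ψ(Kᵢ−1)) = 0.
g(0) = ΣzᵢKᵢ − 1 = 0.783 and g(1) = 1 − Σzᵢ/Kᵢ = -0.732, so a root lies in (0, 1).
Newton–Raphson from ψ = 0.5:
  ψ = 0.500: g = 0.0359, g' = -1.098 → ψ = 0.533
Converged at ψ = 0.533.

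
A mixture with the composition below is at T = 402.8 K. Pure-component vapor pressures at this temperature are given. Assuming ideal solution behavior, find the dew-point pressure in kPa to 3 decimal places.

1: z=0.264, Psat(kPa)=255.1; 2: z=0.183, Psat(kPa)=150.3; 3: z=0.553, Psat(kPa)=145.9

Pdew = 165.488 kPa

At the dew point ψ → 1, so Σzᵢ/Kᵢ = 1 with Kᵢ = Pᵢˢᵃᵗ/P ⇒ 1/P = Σzᵢ/Pᵢˢᵃᵗ.
1/P = 0.264/255.1 + 0.183/150.3 + 0.553/145.9 = 0.006043 ⇒ P = 165.488 kPa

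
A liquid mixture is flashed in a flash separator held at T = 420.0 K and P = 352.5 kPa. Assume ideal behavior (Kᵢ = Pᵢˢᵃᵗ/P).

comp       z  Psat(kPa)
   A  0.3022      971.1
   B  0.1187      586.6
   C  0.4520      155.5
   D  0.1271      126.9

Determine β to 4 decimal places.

β = 0.3126

Raoult's law: Kᵢ = Pᵢˢᵃᵗ/P = Pᵢˢᵃᵗ/352.5.
  K_A = 971.1/352.5 = 2.754894, K_B = 586.6/352.5 = 1.664113, K_C = 155.5/352.5 = 0.441135, K_D = 126.9/352.5 = 0.360000
Rachford–Rice: g(β) = Σ zᵢ(Kᵢ−1)/(1+β(Kᵢ−1)) = 0.
g(0) = ΣzᵢKᵢ − 1 = 0.2752 and g(1) = 1 − Σzᵢ/Kᵢ = -0.5587, so a root lies in (0, 1).
Iterate (Newton) starting at β = 0.5:
  β = 0.5000: g = -0.12854, g' = -0.6780 → β = 0.3104
  β = 0.3104: g = 0.00152, g' = -0.7137 → β = 0.3126
Converged at β = 0.3126.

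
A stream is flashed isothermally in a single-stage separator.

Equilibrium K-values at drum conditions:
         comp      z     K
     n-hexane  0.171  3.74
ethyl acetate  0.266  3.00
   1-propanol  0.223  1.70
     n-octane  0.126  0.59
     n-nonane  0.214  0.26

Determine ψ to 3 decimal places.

ψ = 0.787

Rachford–Rice: g(ψ) = Σ zᵢ(Kᵢ−1)/(1+ψ(Kᵢ−1)) = 0.
Check two-phase: ΣzᵢKᵢ = 1.947 > 1 and Σzᵢ/Kᵢ = 1.302 > 1, so g(0) = 0.947 > 0 and g(1) = -0.302 < 0.
Newton–Raphson from ψ = 0.5:
  ψ = 0.500: g = 0.2630, g' = -0.883 → ψ = 0.798
  ψ = 0.798: g = -0.0111, g' = -1.074 → ψ = 0.787
Converged at ψ = 0.787.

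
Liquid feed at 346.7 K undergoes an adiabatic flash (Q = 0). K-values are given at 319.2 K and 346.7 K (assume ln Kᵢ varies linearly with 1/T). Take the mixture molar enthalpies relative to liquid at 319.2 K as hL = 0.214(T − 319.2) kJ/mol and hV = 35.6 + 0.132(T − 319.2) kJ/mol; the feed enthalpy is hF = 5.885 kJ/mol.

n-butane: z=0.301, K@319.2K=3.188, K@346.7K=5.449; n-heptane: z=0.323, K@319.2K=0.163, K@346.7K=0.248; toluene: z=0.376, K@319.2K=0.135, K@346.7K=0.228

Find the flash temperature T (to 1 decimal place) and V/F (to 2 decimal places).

T = 327.9 K, V/F = 0.12

Adiabatic flash: solve Rachford–Rice at each trial T, then check hF = ψ·hV(T) + (1−ψ)·hL(T).
  T = 319.2 K: K = (3.188, 0.163, 0.135), RR gives ψ = 0.034, H_out = 1.203 kJ/mol
  T = 346.7 K: K = (5.449, 0.248, 0.228), RR gives ψ = 0.237, H_out = 13.804 kJ/mol
  T = 332.9 K: K = (4.210, 0.203, 0.177), RR gives ψ = 0.153, H_out = 8.219 kJ/mol
  T = 326.0 K: K = (3.671, 0.182, 0.155), RR gives ψ = 0.100, H_out = 4.952 kJ/mol
  T = 329.4 K: K = (3.930, 0.192, 0.166), RR gives ψ = 0.128, H_out = 6.616 kJ/mol
  T = 327.7 K: K = (3.799, 0.187, 0.160), RR gives ψ = 0.114, H_out = 5.799 kJ/mol
Linear interpolation between T = 327.7 (H_out = 5.799) and T = 329.4 (H_out = 6.616) on hF = 5.885 gives T ≈ 327.9 K, at which ψ = 0.12.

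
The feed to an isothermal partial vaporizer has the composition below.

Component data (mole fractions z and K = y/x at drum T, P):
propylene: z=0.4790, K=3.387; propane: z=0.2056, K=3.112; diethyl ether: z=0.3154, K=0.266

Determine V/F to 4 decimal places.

V/F = 0.7956

Material balance + equilibrium reduce to Σ zᵢ(Kᵢ−1)/(1+V/F(Kᵢ−1)) = 0.
g(0) = ΣzᵢKᵢ − 1 = 1.3461 and g(1) = 1 − Σzᵢ/Kᵢ = -0.3932, so a root lies in (0, 1).
Newton iteration, V/F⁰ = 0.69:
  V/F = 0.6900: g = 0.13959, g' = -1.2390 → V/F = 0.8027
  V/F = 0.8027: g = -0.01026, g' = -1.4539 → V/F = 0.7956
Converged at V/F = 0.7956.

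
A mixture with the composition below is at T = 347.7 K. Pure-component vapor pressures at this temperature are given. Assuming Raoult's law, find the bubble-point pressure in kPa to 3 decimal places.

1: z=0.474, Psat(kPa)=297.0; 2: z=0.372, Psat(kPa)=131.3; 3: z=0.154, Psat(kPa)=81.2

At the bubble point ψ → 0, so ΣzᵢKᵢ = 1 with Kᵢ = Pᵢˢᵃᵗ/P ⇒ P = ΣzᵢPᵢˢᵃᵗ.
P = 0.474·297.0 + 0.372·131.3 + 0.154·81.2 = 202.126 kPa

Pbub = 202.126 kPa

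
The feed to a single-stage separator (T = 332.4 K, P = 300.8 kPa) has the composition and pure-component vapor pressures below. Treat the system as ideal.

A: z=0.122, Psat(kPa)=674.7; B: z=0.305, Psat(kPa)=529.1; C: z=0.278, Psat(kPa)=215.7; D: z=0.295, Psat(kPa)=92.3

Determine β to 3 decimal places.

β = 0.204

Raoult's law: Kᵢ = Pᵢˢᵃᵗ/P = Pᵢˢᵃᵗ/300.8.
  K_A = 674.7/300.8 = 2.24302, K_B = 529.1/300.8 = 1.75898, K_C = 215.7/300.8 = 0.71709, K_D = 92.3/300.8 = 0.30685
Rachford–Rice: g(β) = Σ zᵢ(Kᵢ−1)/(1+β(Kᵢ−1)) = 0.
Check two-phase: ΣzᵢKᵢ = 1.100 > 1 and Σzᵢ/Kᵢ = 1.577 > 1, so g(0) = 0.100 > 0 and g(1) = -0.577 < 0.
Newton iteration, β⁰ = 0.64:
  β = 0.640: g = -0.2233, g' = -0.629 → β = 0.285
  β = 0.285: g = -0.0381, g' = -0.468 → β = 0.204
Converged at β = 0.204.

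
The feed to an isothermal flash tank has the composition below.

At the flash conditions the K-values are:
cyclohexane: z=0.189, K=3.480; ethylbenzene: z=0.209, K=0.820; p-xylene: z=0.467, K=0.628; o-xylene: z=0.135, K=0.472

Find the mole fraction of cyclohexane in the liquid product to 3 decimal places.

x_cyclohexane = 0.124

Iterate (Newton) starting at ψ = 0.44:
  ψ = 0.440: g = -0.1173, g' = -0.430 → ψ = 0.167
  ψ = 0.167: g = 0.0291, g' = -0.707 → ψ = 0.208
  ψ = 0.208: g = 0.0015, g' = -0.636 → ψ = 0.211
Converged at ψ = 0.211.
Compositions from xᵢ = zᵢ/(1+ψ(Kᵢ−1)), yᵢ = Kᵢxᵢ:
  cyclohexane: x = 0.124, y = 0.432
  ethylbenzene: x = 0.217, y = 0.178
  p-xylene: x = 0.507, y = 0.318
  o-xylene: x = 0.152, y = 0.072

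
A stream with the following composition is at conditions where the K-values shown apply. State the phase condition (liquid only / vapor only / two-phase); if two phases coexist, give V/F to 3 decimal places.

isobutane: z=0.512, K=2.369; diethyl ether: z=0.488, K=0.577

ΣzᵢKᵢ = 1.495; Σzᵢ/Kᵢ = 1.062.
Both exceed 1, so a two-phase solution exists.
Rachford–Rice: g(ψ) = Σ zᵢ(Kᵢ−1)/(1+ψ(Kᵢ−1)) = 0.
Iterate (Newton) starting at ψ = 0.5:
  ψ = 0.500: g = 0.1543, g' = -0.479 → ψ = 0.822
  ψ = 0.822: g = 0.0132, g' = -0.418 → ψ = 0.854
Converged at ψ = 0.854.

two-phase, V/F = 0.854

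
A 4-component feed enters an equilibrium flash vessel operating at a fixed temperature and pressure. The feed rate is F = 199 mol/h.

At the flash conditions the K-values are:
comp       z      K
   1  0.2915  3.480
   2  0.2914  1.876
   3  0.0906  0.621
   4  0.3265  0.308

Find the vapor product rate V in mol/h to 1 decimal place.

Material balance + equilibrium reduce to Σ zᵢ(Kᵢ−1)/(1+V/F(Kᵢ−1)) = 0.
g(0) = ΣzᵢKᵢ − 1 = 0.7179 and g(1) = 1 − Σzᵢ/Kᵢ = -0.4451, so a root lies in (0, 1).
Iterate (Newton) starting at V/F = 0.5:
  V/F = 0.5000: g = 0.11241, g' = -0.8508 → V/F = 0.6321
  V/F = 0.6321: g = -0.00093, g' = -0.8811 → V/F = 0.6311
Converged at V/F = 0.6311.
Then V = V/F·F = 0.6311·199 = 125.6 mol/h and L = F − V = 73.4 mol/h.

V = 125.6 mol/h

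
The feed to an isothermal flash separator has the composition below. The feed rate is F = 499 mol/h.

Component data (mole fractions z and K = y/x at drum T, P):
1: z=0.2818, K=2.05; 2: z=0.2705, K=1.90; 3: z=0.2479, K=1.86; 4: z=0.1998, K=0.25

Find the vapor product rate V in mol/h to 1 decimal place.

V = 426.0 mol/h

Iterate (Newton) starting at β = 0.5:
  β = 0.5000: g = 0.27125, g' = -0.6152 → β = 0.9409
  β = 0.9409: g = -0.11067, g' = -1.4964 → β = 0.8670
  β = 0.8670: g = -0.01465, g' = -1.1331 → β = 0.8540
  β = 0.8540: g = -0.00030, g' = -1.0871 → β = 0.8538
Converged at β = 0.8538.
Then V = β·F = 0.8538·499 = 426.0 mol/h and L = F − V = 73.0 mol/h.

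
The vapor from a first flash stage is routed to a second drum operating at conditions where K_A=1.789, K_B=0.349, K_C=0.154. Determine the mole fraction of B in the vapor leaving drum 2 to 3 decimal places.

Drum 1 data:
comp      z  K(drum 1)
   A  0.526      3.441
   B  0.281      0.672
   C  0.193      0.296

Drum 1:
Let ψ₁ = V/F and solve Σ zᵢ(Kᵢ−1)/(1+ψ₁(Kᵢ−1)) = 0.
Feasibility: ΣzᵢKᵢ = 2.056, Σzᵢ/Kᵢ = 1.223 — both > 1, two phases present.
Newton–Raphson from ψ₁ = 0.53:
  ψ₁ = 0.530: g = 0.2315, g' = -0.883 → ψ₁ = 0.792
  ψ₁ = 0.792: g = 0.0061, g' = -0.908 → ψ₁ = 0.799
Converged at ψ₁ = 0.799.
Drum-1 compositions:
  A: x = 0.178, y = 0.614
  B: x = 0.381, y = 0.256
  C: x = 0.441, y = 0.131
Drum-2 feed = drum-1 vapor: z₂ = (0.6136, 0.2559, 0.1305).
Drum 2:
Let ψ₂ = V/F and solve Σ zᵢ(Kᵢ−1)/(1+ψ₂(Kᵢ−1)) = 0.
Check two-phase: ΣzᵢKᵢ = 1.207 > 1 and Σzᵢ/Kᵢ = 1.924 > 1, so g(0) = 0.207 > 0 and g(1) = -0.924 < 0.
Newton–Raphson from ψ₂ = 0.5:
  ψ₂ = 0.500: g = -0.0911, g' = -0.715 → ψ₂ = 0.373
  ψ₂ = 0.373: g = -0.0070, g' = -0.616 → ψ₂ = 0.361
Converged at ψ₂ = 0.361.
  A: x = 0.478, y = 0.854
  B: x = 0.335, y = 0.117
  C: x = 0.188, y = 0.029

y_B (drum 2) = 0.117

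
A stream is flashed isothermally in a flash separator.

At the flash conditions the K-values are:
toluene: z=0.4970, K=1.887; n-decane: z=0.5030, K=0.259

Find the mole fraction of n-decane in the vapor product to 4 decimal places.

Rachford–Rice: g(ψ) = Σ zᵢ(Kᵢ−1)/(1+ψ(Kᵢ−1)) = 0.
Feasibility: ΣzᵢKᵢ = 1.0681, Σzᵢ/Kᵢ = 2.2055 — both > 1, two phases present.
Iterate (Newton) starting at ψ = 0.44:
  ψ = 0.4400: g = -0.23595, g' = -0.8103 → ψ = 0.1488
  ψ = 0.1488: g = -0.02949, g' = -0.6540 → ψ = 0.1037
  ψ = 0.1037: g = -0.00007, g' = -0.6520 → ψ = 0.1036
Converged at ψ = 0.1036.
Compositions from xᵢ = zᵢ/(1+ψ(Kᵢ−1)), yᵢ = Kᵢxᵢ:
  toluene: x = 0.4552, y = 0.8589
  n-decane: x = 0.5448, y = 0.1411

y_n-decane = 0.1411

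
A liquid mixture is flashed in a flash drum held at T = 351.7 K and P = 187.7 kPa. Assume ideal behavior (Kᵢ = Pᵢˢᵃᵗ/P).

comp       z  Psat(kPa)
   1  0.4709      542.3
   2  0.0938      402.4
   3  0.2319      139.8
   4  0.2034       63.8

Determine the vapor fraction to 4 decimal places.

Raoult's law: Kᵢ = Pᵢˢᵃᵗ/P = Pᵢˢᵃᵗ/187.7.
  K_1 = 542.3/187.7 = 2.889185, K_2 = 402.4/187.7 = 2.143847, K_3 = 139.8/187.7 = 0.744806, K_4 = 63.8/187.7 = 0.339904
Material balance + equilibrium reduce to Σ zᵢ(Kᵢ−1)/(1+ψ(Kᵢ−1)) = 0.
Feasibility: ΣzᵢKᵢ = 1.8035, Σzᵢ/Kᵢ = 1.1165 — both > 1, two phases present.
Newton iteration, ψ⁰ = 0.5:
  ψ = 0.5000: g = 0.25750, g' = -0.7114 → ψ = 0.8619
  ψ = 0.8619: g = 0.00513, g' = -0.7762 → ψ = 0.8686
  ψ = 0.8686: g = -0.00002, g' = -0.7836 → ψ = 0.8685
Converged at ψ = 0.8685.

ψ = 0.8685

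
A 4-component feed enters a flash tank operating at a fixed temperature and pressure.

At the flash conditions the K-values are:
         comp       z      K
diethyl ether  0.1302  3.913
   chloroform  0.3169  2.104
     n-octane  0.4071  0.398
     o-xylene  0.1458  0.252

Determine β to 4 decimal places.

Let β = V/F and solve Σ zᵢ(Kᵢ−1)/(1+β(Kᵢ−1)) = 0.
Check two-phase: ΣzᵢKᵢ = 1.3750 > 1 and Σzᵢ/Kᵢ = 1.7853 > 1, so g(0) = 0.3750 > 0 and g(1) = -0.7853 < 0.
Newton iteration, β⁰ = 0.45:
  β = 0.4500: g = -0.10266, g' = -0.8422 → β = 0.3281
  β = 0.3281: g = 0.00083, g' = -0.8694 → β = 0.3291
Converged at β = 0.3291.

β = 0.3291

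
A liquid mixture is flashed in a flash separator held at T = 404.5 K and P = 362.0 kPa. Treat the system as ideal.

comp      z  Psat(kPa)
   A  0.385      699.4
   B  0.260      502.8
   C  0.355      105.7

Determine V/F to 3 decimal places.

Raoult's law: Kᵢ = Pᵢˢᵃᵗ/P = Pᵢˢᵃᵗ/362.0.
  K_A = 699.4/362.0 = 1.93204, K_B = 502.8/362.0 = 1.38895, K_C = 105.7/362.0 = 0.29199
Newton iteration, V/F⁰ = 0.5:
  V/F = 0.500: g = -0.0596, g' = -0.610 → V/F = 0.402
  V/F = 0.402: g = -0.0029, g' = -0.554 → V/F = 0.397
Converged at V/F = 0.397.

V/F = 0.397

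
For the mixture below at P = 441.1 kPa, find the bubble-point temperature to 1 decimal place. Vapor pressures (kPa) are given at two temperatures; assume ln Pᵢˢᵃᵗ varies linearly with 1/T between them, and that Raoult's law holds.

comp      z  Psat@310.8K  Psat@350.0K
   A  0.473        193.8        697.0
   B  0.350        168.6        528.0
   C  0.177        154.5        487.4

T = 339.2 K

Bubble-point temperature: ΣzᵢPᵢˢᵃᵗ(T) = P. Interpolate ln Pᵢˢᵃᵗ = aᵢ + bᵢ/T.
  T = 310.8 K: ΣzᵢPᵢˢᵃᵗ = 178.02 kPa
  T = 350.0 K: ΣzᵢPᵢˢᵃᵗ = 600.75 kPa
  T = 330.4 K: ΣzᵢPᵢˢᵃᵗ = 338.85 kPa
  T = 340.2 K: ΣzᵢPᵢˢᵃᵗ = 454.86 kPa
  T = 335.3 K: ΣzᵢPᵢˢᵃᵗ = 393.42 kPa
  T = 337.8 K: ΣzᵢPᵢˢᵃᵗ = 423.87 kPa
  T = 339.0 K: ΣzᵢPᵢˢᵃᵗ = 439.15 kPa
  T = 339.6 K: ΣzᵢPᵢˢᵃᵗ = 446.95 kPa
Interpolating between 339.0 K and 339.6 K gives T ≈ 339.2 K.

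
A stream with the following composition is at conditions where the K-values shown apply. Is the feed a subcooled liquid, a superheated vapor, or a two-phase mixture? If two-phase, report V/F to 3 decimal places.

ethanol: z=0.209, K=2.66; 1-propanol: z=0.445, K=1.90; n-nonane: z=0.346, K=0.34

two-phase, V/F = 0.676

ΣzᵢKᵢ = 1.519; Σzᵢ/Kᵢ = 1.330.
Both exceed 1, so a two-phase solution exists.
Newton iteration, ψ⁰ = 0.32:
  ψ = 0.320: g = 0.2480, g' = -0.705 → ψ = 0.672
  ψ = 0.672: g = 0.0034, g' = -0.755 → ψ = 0.676
Converged at ψ = 0.676.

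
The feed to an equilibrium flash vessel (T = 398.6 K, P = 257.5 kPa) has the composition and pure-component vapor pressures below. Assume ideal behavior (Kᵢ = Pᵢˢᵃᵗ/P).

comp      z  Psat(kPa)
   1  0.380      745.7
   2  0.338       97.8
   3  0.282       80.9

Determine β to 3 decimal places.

Raoult's law: Kᵢ = Pᵢˢᵃᵗ/P = Pᵢˢᵃᵗ/257.5.
  K_1 = 745.7/257.5 = 2.89592, K_2 = 97.8/257.5 = 0.37981, K_3 = 80.9/257.5 = 0.31417
Let β = V/F and solve Σ zᵢ(Kᵢ−1)/(1+β(Kᵢ−1)) = 0.
Feasibility: ΣzᵢKᵢ = 1.317, Σzᵢ/Kᵢ = 1.919 — both > 1, two phases present.
Newton–Raphson from β = 0.55:
  β = 0.550: g = -0.2760, g' = -0.969 → β = 0.265
  β = 0.265: g = -0.0078, g' = -0.989 → β = 0.257
Converged at β = 0.257.

β = 0.257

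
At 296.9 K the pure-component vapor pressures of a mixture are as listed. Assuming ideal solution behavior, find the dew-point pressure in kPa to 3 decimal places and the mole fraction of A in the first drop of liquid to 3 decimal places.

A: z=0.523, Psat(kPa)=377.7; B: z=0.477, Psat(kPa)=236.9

At the dew point ψ → 1, so Σzᵢ/Kᵢ = 1 with Kᵢ = Pᵢˢᵃᵗ/P ⇒ 1/P = Σzᵢ/Pᵢˢᵃᵗ.
1/P = 0.523/377.7 + 0.477/236.9 = 0.003398 ⇒ P = 294.273 kPa
xᵢ = zᵢP/Pᵢˢᵃᵗ ⇒ x_A = 0.523·294.273/377.7 = 0.407

Pdew = 294.273 kPa, x_A = 0.407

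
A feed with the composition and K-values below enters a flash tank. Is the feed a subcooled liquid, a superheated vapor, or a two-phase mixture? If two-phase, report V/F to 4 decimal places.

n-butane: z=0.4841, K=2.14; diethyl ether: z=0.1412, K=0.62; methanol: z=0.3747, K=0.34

two-phase, V/F = 0.3676

ΣzᵢKᵢ = 1.2509; Σzᵢ/Kᵢ = 1.5560.
Both exceed 1, so a two-phase solution exists.
Newton iteration, ψ⁰ = 0.5:
  ψ = 0.5000: g = -0.08384, g' = -0.6499 → ψ = 0.3710
  ψ = 0.3710: g = -0.00211, g' = -0.6246 → ψ = 0.3676
Converged at ψ = 0.3676.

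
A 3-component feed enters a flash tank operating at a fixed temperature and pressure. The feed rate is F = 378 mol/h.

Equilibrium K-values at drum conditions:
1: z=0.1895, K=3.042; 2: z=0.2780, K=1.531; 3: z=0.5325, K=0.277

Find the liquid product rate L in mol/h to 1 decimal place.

L = 320.8 mol/h

Newton–Raphson from ψ = 0.5:
  ψ = 0.5000: g = -0.29485, g' = -0.9252 → ψ = 0.1813
  ψ = 0.1813: g = -0.02601, g' = -0.8548 → ψ = 0.1509
  ψ = 0.1509: g = 0.00036, g' = -0.8797 → ψ = 0.1513
Converged at ψ = 0.1513.
Then V = ψ·F = 0.1513·378 = 57.2 mol/h and L = F − V = 320.8 mol/h.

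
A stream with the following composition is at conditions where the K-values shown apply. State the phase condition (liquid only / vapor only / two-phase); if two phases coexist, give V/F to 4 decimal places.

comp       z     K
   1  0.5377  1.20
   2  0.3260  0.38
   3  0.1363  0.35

liquid only

ΣzᵢKᵢ = 0.8168; Σzᵢ/Kᵢ = 1.6954.
Since ΣzᵢKᵢ < 1 the mixture is below its bubble point — single liquid phase.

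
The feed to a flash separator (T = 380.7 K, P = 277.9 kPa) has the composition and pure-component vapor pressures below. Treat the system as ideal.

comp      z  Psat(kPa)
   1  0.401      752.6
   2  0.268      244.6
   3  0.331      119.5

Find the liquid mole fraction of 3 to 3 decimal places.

Raoult's law: Kᵢ = Pᵢˢᵃᵗ/P = Pᵢˢᵃᵗ/277.9.
  K_1 = 752.6/277.9 = 2.70817, K_2 = 244.6/277.9 = 0.88017, K_3 = 119.5/277.9 = 0.43001
Let ψ = V/F and solve Σ zᵢ(Kᵢ−1)/(1+ψ(Kᵢ−1)) = 0.
Check two-phase: ΣzᵢKᵢ = 1.464 > 1 and Σzᵢ/Kᵢ = 1.222 > 1, so g(0) = 0.464 > 0 and g(1) = -0.222 < 0.
Newton–Raphson from ψ = 0.5:
  ψ = 0.500: g = 0.0714, g' = -0.555 → ψ = 0.629
  ψ = 0.629: g = 0.0015, g' = -0.538 → ψ = 0.632
Converged at ψ = 0.632.
Compositions from xᵢ = zᵢ/(1+ψ(Kᵢ−1)), yᵢ = Kᵢxᵢ:
  1: x = 0.193, y = 0.522
  2: x = 0.290, y = 0.255
  3: x = 0.517, y = 0.222

x_3 = 0.517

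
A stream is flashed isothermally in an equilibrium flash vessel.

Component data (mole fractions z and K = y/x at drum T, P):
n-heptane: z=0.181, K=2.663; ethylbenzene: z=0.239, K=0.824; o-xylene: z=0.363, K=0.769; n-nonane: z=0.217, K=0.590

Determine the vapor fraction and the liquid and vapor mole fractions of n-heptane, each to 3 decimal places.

Let ψ = V/F and solve Σ zᵢ(Kᵢ−1)/(1+ψ(Kᵢ−1)) = 0.
g(0) = ΣzᵢKᵢ − 1 = 0.086 and g(1) = 1 − Σzᵢ/Kᵢ = -0.198, so a root lies in (0, 1).
Iterate (Newton) starting at ψ = 0.46:
  ψ = 0.460: g = -0.0787, g' = -0.249 → ψ = 0.144
  ψ = 0.144: g = 0.0184, g' = -0.395 → ψ = 0.191
  ψ = 0.191: g = 0.0008, g' = -0.361 → ψ = 0.193
Converged at ψ = 0.193.
Compositions from xᵢ = zᵢ/(1+ψ(Kᵢ−1)), yᵢ = Kᵢxᵢ:
  n-heptane: x = 0.137, y = 0.365
  ethylbenzene: x = 0.247, y = 0.204
  o-xylene: x = 0.380, y = 0.292
  n-nonane: x = 0.236, y = 0.139

ψ = 0.193, x_n-heptane = 0.137, y_n-heptane = 0.365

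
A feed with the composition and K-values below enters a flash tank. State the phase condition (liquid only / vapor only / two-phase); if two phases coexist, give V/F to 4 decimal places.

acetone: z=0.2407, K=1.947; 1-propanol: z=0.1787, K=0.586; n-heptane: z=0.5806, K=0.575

liquid only

ΣzᵢKᵢ = 0.9072; Σzᵢ/Kᵢ = 1.4383.
Since ΣzᵢKᵢ < 1 the mixture is below its bubble point — single liquid phase.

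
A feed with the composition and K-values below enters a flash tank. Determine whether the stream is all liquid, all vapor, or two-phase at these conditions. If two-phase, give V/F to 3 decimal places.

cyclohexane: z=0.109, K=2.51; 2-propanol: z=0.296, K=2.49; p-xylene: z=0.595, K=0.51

ΣzᵢKᵢ = 1.314; Σzᵢ/Kᵢ = 1.329.
Both exceed 1, so a two-phase solution exists.
Newton–Raphson from ψ = 0.67:
  ψ = 0.670: g = -0.1315, g' = -0.543 → ψ = 0.428
  ψ = 0.428: g = 0.0006, g' = -0.566 → ψ = 0.429
Converged at ψ = 0.429.

two-phase, V/F = 0.429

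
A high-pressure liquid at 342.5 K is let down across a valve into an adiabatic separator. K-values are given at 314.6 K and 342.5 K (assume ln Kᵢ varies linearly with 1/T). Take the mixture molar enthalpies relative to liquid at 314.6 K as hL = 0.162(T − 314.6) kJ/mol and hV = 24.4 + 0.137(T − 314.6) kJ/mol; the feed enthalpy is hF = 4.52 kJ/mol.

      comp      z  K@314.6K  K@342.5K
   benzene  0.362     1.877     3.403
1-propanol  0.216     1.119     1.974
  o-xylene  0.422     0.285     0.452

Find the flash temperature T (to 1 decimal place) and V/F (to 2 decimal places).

T = 316.7 K, V/F = 0.17

Adiabatic flash: solve Rachford–Rice at each trial T, then check hF = ψ·hV(T) + (1−ψ)·hL(T).
  T = 314.6 K: K = (1.877, 1.119, 0.285), RR gives ψ = 0.084, H_out = 2.056 kJ/mol
  T = 342.5 K: K = (3.403, 1.974, 0.452), RR gives ψ = 0.806, H_out = 23.619 kJ/mol
  T = 328.6 K: K = (2.562, 1.506, 0.363), RR gives ψ = 0.515, H_out = 14.646 kJ/mol
  T = 321.6 K: K = (2.200, 1.302, 0.322), RR gives ψ = 0.334, H_out = 9.220 kJ/mol
  T = 318.1 K: K = (2.034, 1.208, 0.303), RR gives ψ = 0.221, H_out = 5.948 kJ/mol
  T = 316.4 K: K = (1.957, 1.164, 0.294), RR gives ψ = 0.158, H_out = 4.151 kJ/mol
Linear interpolation between T = 316.4 (H_out = 4.151) and T = 318.1 (H_out = 5.948) on hF = 4.52 gives T ≈ 316.7 K, at which ψ = 0.17.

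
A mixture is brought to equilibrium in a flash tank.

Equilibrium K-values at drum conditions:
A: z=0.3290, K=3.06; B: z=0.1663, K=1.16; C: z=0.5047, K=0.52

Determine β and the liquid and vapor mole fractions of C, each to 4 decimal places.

β = 0.5750, x_C = 0.6971, y_C = 0.3625

Newton iteration, β⁰ = 0.5:
  β = 0.5000: g = 0.03974, g' = -0.5438 → β = 0.5731
  β = 0.5731: g = 0.00100, g' = -0.5185 → β = 0.5750
Converged at β = 0.5750.
Compositions from xᵢ = zᵢ/(1+β(Kᵢ−1)), yᵢ = Kᵢxᵢ:
  A: x = 0.1506, y = 0.4608
  B: x = 0.1523, y = 0.1767
  C: x = 0.6971, y = 0.3625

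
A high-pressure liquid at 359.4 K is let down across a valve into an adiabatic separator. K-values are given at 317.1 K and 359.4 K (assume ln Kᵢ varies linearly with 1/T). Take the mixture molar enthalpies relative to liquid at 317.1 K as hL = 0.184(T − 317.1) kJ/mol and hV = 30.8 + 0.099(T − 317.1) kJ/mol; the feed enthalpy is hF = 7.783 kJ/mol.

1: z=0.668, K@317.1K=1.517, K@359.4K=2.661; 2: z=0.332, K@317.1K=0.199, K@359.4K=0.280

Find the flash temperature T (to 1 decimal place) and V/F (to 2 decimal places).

Adiabatic flash: solve Rachford–Rice at each trial T, then check hF = ψ·hV(T) + (1−ψ)·hL(T).
  T = 317.1 K: K = (1.517, 0.199), RR gives ψ = 0.192, H_out = 5.907 kJ/mol
  T = 359.4 K: K = (2.661, 0.280), RR gives ψ = 0.728, H_out = 27.585 kJ/mol
  T = 338.2 K: K = (2.043, 0.238), RR gives ψ = 0.559, H_out = 20.098 kJ/mol
  T = 327.6 K: K = (1.768, 0.218), RR gives ψ = 0.422, H_out = 14.561 kJ/mol
  T = 322.4 K: K = (1.641, 0.209), RR gives ψ = 0.326, H_out = 10.874 kJ/mol
  T = 319.8 K: K = (1.579, 0.204), RR gives ψ = 0.266, H_out = 8.632 kJ/mol
  T = 318.5 K: K = (1.549, 0.202), RR gives ψ = 0.232, H_out = 7.378 kJ/mol
Linear interpolation between T = 318.5 (H_out = 7.378) and T = 319.8 (H_out = 8.632) on hF = 7.783 gives T ≈ 318.9 K, at which ψ = 0.24.

T = 318.9 K, V/F = 0.24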